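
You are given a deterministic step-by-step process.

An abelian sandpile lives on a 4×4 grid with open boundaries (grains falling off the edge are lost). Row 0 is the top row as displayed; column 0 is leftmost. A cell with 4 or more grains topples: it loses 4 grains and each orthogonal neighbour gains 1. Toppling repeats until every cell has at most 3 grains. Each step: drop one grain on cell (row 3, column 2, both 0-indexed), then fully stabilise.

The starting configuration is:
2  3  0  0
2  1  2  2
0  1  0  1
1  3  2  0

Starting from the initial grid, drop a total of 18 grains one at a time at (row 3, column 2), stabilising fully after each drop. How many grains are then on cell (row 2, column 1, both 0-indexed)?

0) 2  3  0  0
2  1  2  2
0  1  0  1
1  3  2  0
1) 2  3  0  0
2  1  2  2
0  1  0  1
1  3  3  0
2) 2  3  0  0
2  1  2  2
0  2  1  1
2  0  1  1
3) 2  3  0  0
2  1  2  2
0  2  1  1
2  0  2  1
4) 2  3  0  0
2  1  2  2
0  2  1  1
2  0  3  1
5) 2  3  0  0
2  1  2  2
0  2  2  1
2  1  0  2
6) 2  3  0  0
2  1  2  2
0  2  2  1
2  1  1  2
7) 2  3  0  0
2  1  2  2
0  2  2  1
2  1  2  2
8) 2  3  0  0
2  1  2  2
0  2  2  1
2  1  3  2
9) 2  3  0  0
2  1  2  2
0  2  3  1
2  2  0  3
10) 2  3  0  0
2  1  2  2
0  2  3  1
2  2  1  3
11) 2  3  0  0
2  1  2  2
0  2  3  1
2  2  2  3
12) 2  3  0  0
2  1  2  2
0  2  3  1
2  2  3  3
13) 2  3  0  0
2  1  3  2
0  3  0  3
2  3  2  0
14) 2  3  0  0
2  1  3  2
0  3  0  3
2  3  3  0
15) 2  3  0  0
2  2  3  2
1  0  2  3
3  1  1  1
16) 2  3  0  0
2  2  3  2
1  0  2  3
3  1  2  1
17) 2  3  0  0
2  2  3  2
1  0  2  3
3  1  3  1
18) 2  3  0  0
2  2  3  2
1  0  3  3
3  2  0  2

0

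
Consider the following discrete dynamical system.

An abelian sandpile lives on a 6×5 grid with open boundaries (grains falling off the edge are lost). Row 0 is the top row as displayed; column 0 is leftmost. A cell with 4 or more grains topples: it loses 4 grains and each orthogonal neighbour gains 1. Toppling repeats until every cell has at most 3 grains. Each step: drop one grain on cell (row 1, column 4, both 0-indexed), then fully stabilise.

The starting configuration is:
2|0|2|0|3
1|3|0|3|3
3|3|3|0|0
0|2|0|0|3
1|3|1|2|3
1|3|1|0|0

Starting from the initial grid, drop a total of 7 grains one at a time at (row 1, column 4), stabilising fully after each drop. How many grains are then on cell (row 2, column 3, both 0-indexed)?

1

gen 0: 2|0|2|0|3
1|3|0|3|3
3|3|3|0|0
0|2|0|0|3
1|3|1|2|3
1|3|1|0|0
gen 1: 2|0|2|2|0
1|3|1|0|2
3|3|3|1|1
0|2|0|0|3
1|3|1|2|3
1|3|1|0|0
gen 2: 2|0|2|2|0
1|3|1|0|3
3|3|3|1|1
0|2|0|0|3
1|3|1|2|3
1|3|1|0|0
gen 3: 2|0|2|2|1
1|3|1|1|0
3|3|3|1|2
0|2|0|0|3
1|3|1|2|3
1|3|1|0|0
gen 4: 2|0|2|2|1
1|3|1|1|1
3|3|3|1|2
0|2|0|0|3
1|3|1|2|3
1|3|1|0|0
gen 5: 2|0|2|2|1
1|3|1|1|2
3|3|3|1|2
0|2|0|0|3
1|3|1|2|3
1|3|1|0|0
gen 6: 2|0|2|2|1
1|3|1|1|3
3|3|3|1|2
0|2|0|0|3
1|3|1|2|3
1|3|1|0|0
gen 7: 2|0|2|2|2
1|3|1|2|0
3|3|3|1|3
0|2|0|0|3
1|3|1|2|3
1|3|1|0|0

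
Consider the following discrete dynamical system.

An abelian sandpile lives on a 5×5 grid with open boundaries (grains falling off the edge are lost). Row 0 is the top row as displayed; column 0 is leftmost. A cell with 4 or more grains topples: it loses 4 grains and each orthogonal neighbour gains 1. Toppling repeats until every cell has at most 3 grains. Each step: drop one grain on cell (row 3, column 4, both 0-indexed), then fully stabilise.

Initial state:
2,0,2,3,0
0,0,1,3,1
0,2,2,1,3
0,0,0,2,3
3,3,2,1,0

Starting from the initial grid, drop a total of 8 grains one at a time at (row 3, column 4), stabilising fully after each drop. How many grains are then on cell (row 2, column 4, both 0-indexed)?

2

[0] 2,0,2,3,0
0,0,1,3,1
0,2,2,1,3
0,0,0,2,3
3,3,2,1,0
[1] 2,0,2,3,0
0,0,1,3,2
0,2,2,2,0
0,0,0,3,1
3,3,2,1,1
[2] 2,0,2,3,0
0,0,1,3,2
0,2,2,2,0
0,0,0,3,2
3,3,2,1,1
[3] 2,0,2,3,0
0,0,1,3,2
0,2,2,2,0
0,0,0,3,3
3,3,2,1,1
[4] 2,0,2,3,0
0,0,1,3,2
0,2,2,3,1
0,0,1,0,1
3,3,2,2,2
[5] 2,0,2,3,0
0,0,1,3,2
0,2,2,3,1
0,0,1,0,2
3,3,2,2,2
[6] 2,0,2,3,0
0,0,1,3,2
0,2,2,3,1
0,0,1,0,3
3,3,2,2,2
[7] 2,0,2,3,0
0,0,1,3,2
0,2,2,3,2
0,0,1,1,0
3,3,2,2,3
[8] 2,0,2,3,0
0,0,1,3,2
0,2,2,3,2
0,0,1,1,1
3,3,2,2,3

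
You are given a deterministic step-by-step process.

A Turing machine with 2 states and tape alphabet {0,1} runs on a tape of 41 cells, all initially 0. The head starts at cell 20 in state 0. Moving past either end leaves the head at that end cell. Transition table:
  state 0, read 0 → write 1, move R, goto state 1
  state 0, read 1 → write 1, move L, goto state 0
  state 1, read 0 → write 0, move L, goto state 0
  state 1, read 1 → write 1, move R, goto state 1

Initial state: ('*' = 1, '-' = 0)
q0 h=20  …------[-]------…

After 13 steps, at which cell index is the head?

19

k=0  q0 h=20  …------[-]------…
k=1  q1 h=21  …-----*[-]------…
k=2  q0 h=20  …------[*]------…
k=3  q0 h=19  …------[-]*-----…
k=4  q1 h=20  …-----*[*]------…
k=5  q1 h=21  …----**[-]------…
k=6  q0 h=20  …-----*[*]------…
k=7  q0 h=19  …------[*]*-----…
k=8  q0 h=18  …------[-]**----…
k=9  q1 h=19  …-----*[*]*-----…
k=10  q1 h=20  …----**[*]------…
k=11  q1 h=21  …---***[-]------…
k=12  q0 h=20  …----**[*]------…
k=13  q0 h=19  …-----*[*]*-----…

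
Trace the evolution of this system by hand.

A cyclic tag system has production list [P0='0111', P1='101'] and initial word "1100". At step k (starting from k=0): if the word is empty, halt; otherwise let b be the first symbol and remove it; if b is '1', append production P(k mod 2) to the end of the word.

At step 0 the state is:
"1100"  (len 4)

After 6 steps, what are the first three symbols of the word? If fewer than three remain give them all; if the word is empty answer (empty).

111

0) "1100"  (len 4)
1) "1000111"  (len 7)
2) "000111101"  (len 9)
3) "00111101"  (len 8)
4) "0111101"  (len 7)
5) "111101"  (len 6)
6) "11101101"  (len 8)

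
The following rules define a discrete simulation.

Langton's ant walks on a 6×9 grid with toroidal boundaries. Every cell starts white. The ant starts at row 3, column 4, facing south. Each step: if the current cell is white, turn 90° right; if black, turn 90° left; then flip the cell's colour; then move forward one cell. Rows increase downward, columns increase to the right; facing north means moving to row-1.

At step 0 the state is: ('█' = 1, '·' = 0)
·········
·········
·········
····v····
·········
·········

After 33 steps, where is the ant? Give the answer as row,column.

0) ·········
·········
·········
····v····
·········
·········
1) ·········
·········
·········
···<█····
·········
·········
2) ·········
·········
···^·····
···██····
·········
·········
3) ·········
·········
···█>····
···██····
·········
·········
4) ·········
·········
···██····
···█v····
·········
·········
5) ·········
·········
···██····
···█·>···
·········
·········
6) ·········
·········
···██····
···█·█···
·····v···
·········
7) ·········
·········
···██····
···█·█···
····<█···
·········
8) ·········
·········
···██····
···█^█···
····██···
·········
9) ·········
·········
···██····
···██>···
····██···
·········
10) ·········
·········
···██^···
···██····
····██···
·········
11) ·········
·········
···███>··
···██····
····██···
·········
12) ·········
·········
···████··
···██·v··
····██···
·········
13) ·········
·········
···████··
···██<█··
····██···
·········
14) ·········
·········
···██^█··
···████··
····██···
·········
15) ·········
·········
···█<·█··
···████··
····██···
·········
16) ·········
·········
···█··█··
···█v██··
····██···
·········
17) ·········
·········
···█··█··
···█·>█··
····██···
·········
18) ·········
·········
···█·^█··
···█··█··
····██···
·········
19) ·········
·········
···█·█>··
···█··█··
····██···
·········
20) ·········
······^··
···█·█···
···█··█··
····██···
·········
21) ·········
······█>·
···█·█···
···█··█··
····██···
·········
22) ·········
······██·
···█·█·v·
···█··█··
····██···
·········
23) ·········
······██·
···█·█<█·
···█··█··
····██···
·········
24) ·········
······^█·
···█·███·
···█··█··
····██···
·········
25) ·········
·····<·█·
···█·███·
···█··█··
····██···
·········
26) ·····^···
·····█·█·
···█·███·
···█··█··
····██···
·········
27) ·····█>··
·····█·█·
···█·███·
···█··█··
····██···
·········
28) ·····██··
·····█v█·
···█·███·
···█··█··
····██···
·········
29) ·····██··
·····<██·
···█·███·
···█··█··
····██···
·········
30) ·····██··
······██·
···█·v██·
···█··█··
····██···
·········
31) ·····██··
······██·
···█··>█·
···█··█··
····██···
·········
32) ·····██··
······^█·
···█···█·
···█··█··
····██···
·········
33) ·····██··
·····<·█·
···█···█·
···█··█··
····██···
·········

1,5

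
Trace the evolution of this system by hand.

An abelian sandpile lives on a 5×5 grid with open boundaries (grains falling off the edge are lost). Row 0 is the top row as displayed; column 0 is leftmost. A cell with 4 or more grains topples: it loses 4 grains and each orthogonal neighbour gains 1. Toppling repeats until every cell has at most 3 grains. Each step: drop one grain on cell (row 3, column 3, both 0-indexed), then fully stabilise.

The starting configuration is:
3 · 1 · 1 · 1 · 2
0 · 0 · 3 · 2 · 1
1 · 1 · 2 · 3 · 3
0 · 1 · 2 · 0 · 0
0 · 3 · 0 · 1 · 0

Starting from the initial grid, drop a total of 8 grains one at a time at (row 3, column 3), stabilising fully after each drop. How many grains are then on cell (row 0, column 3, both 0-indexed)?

0) 3 · 1 · 1 · 1 · 2
0 · 0 · 3 · 2 · 1
1 · 1 · 2 · 3 · 3
0 · 1 · 2 · 0 · 0
0 · 3 · 0 · 1 · 0
1) 3 · 1 · 1 · 1 · 2
0 · 0 · 3 · 2 · 1
1 · 1 · 2 · 3 · 3
0 · 1 · 2 · 1 · 0
0 · 3 · 0 · 1 · 0
2) 3 · 1 · 1 · 1 · 2
0 · 0 · 3 · 2 · 1
1 · 1 · 2 · 3 · 3
0 · 1 · 2 · 2 · 0
0 · 3 · 0 · 1 · 0
3) 3 · 1 · 1 · 1 · 2
0 · 0 · 3 · 2 · 1
1 · 1 · 2 · 3 · 3
0 · 1 · 2 · 3 · 0
0 · 3 · 0 · 1 · 0
4) 3 · 1 · 1 · 1 · 2
0 · 0 · 3 · 3 · 2
1 · 1 · 3 · 1 · 0
0 · 1 · 3 · 1 · 2
0 · 3 · 0 · 2 · 0
5) 3 · 1 · 1 · 1 · 2
0 · 0 · 3 · 3 · 2
1 · 1 · 3 · 1 · 0
0 · 1 · 3 · 2 · 2
0 · 3 · 0 · 2 · 0
6) 3 · 1 · 1 · 1 · 2
0 · 0 · 3 · 3 · 2
1 · 1 · 3 · 1 · 0
0 · 1 · 3 · 3 · 2
0 · 3 · 0 · 2 · 0
7) 3 · 1 · 2 · 2 · 2
0 · 1 · 1 · 1 · 3
1 · 2 · 2 · 0 · 1
0 · 2 · 1 · 2 · 3
0 · 3 · 1 · 3 · 0
8) 3 · 1 · 2 · 2 · 2
0 · 1 · 1 · 1 · 3
1 · 2 · 2 · 0 · 1
0 · 2 · 1 · 3 · 3
0 · 3 · 1 · 3 · 0

2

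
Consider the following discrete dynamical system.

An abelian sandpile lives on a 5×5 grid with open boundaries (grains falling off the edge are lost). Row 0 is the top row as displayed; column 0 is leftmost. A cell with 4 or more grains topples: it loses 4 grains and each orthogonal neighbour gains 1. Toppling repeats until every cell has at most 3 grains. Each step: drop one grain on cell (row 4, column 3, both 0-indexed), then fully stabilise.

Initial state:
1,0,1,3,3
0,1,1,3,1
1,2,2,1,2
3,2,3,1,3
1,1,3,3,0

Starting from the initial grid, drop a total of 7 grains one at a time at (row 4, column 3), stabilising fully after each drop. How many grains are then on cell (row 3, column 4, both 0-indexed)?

gen 0: 1,0,1,3,3
0,1,1,3,1
1,2,2,1,2
3,2,3,1,3
1,1,3,3,0
gen 1: 1,0,1,3,3
0,1,1,3,1
1,2,3,1,2
3,3,0,3,3
1,2,1,1,1
gen 2: 1,0,1,3,3
0,1,1,3,1
1,2,3,1,2
3,3,0,3,3
1,2,1,2,1
gen 3: 1,0,1,3,3
0,1,1,3,1
1,2,3,1,2
3,3,0,3,3
1,2,1,3,1
gen 4: 1,0,1,3,3
0,1,1,3,1
1,2,3,2,3
3,3,1,1,0
1,2,2,1,3
gen 5: 1,0,1,3,3
0,1,1,3,1
1,2,3,2,3
3,3,1,1,0
1,2,2,2,3
gen 6: 1,0,1,3,3
0,1,1,3,1
1,2,3,2,3
3,3,1,1,0
1,2,2,3,3
gen 7: 1,0,1,3,3
0,1,1,3,1
1,2,3,2,3
3,3,1,2,1
1,2,3,1,0

1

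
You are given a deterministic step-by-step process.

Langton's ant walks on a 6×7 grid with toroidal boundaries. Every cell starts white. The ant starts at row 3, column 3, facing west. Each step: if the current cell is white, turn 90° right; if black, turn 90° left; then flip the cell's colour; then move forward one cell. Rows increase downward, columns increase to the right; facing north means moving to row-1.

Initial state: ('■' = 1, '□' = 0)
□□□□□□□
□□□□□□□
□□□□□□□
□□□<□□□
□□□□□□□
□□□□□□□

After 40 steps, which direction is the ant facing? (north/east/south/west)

west

gen 0: □□□□□□□
□□□□□□□
□□□□□□□
□□□<□□□
□□□□□□□
□□□□□□□
gen 1: □□□□□□□
□□□□□□□
□□□^□□□
□□□■□□□
□□□□□□□
□□□□□□□
gen 2: □□□□□□□
□□□□□□□
□□□■>□□
□□□■□□□
□□□□□□□
□□□□□□□
gen 3: □□□□□□□
□□□□□□□
□□□■■□□
□□□■v□□
□□□□□□□
□□□□□□□
gen 4: □□□□□□□
□□□□□□□
□□□■■□□
□□□<■□□
□□□□□□□
□□□□□□□
gen 5: □□□□□□□
□□□□□□□
□□□■■□□
□□□□■□□
□□□v□□□
□□□□□□□
gen 6: □□□□□□□
□□□□□□□
□□□■■□□
□□□□■□□
□□<■□□□
□□□□□□□
gen 7: □□□□□□□
□□□□□□□
□□□■■□□
□□^□■□□
□□■■□□□
□□□□□□□
gen 8: □□□□□□□
□□□□□□□
□□□■■□□
□□■>■□□
□□■■□□□
□□□□□□□
gen 9: □□□□□□□
□□□□□□□
□□□■■□□
□□■■■□□
□□■v□□□
□□□□□□□
gen 10: □□□□□□□
□□□□□□□
□□□■■□□
□□■■■□□
□□■□>□□
□□□□□□□
gen 11: □□□□□□□
□□□□□□□
□□□■■□□
□□■■■□□
□□■□■□□
□□□□v□□
gen 12: □□□□□□□
□□□□□□□
□□□■■□□
□□■■■□□
□□■□■□□
□□□<■□□
gen 13: □□□□□□□
□□□□□□□
□□□■■□□
□□■■■□□
□□■^■□□
□□□■■□□
gen 14: □□□□□□□
□□□□□□□
□□□■■□□
□□■■■□□
□□■■>□□
□□□■■□□
gen 15: □□□□□□□
□□□□□□□
□□□■■□□
□□■■^□□
□□■■□□□
□□□■■□□
gen 16: □□□□□□□
□□□□□□□
□□□■■□□
□□■<□□□
□□■■□□□
□□□■■□□
gen 17: □□□□□□□
□□□□□□□
□□□■■□□
□□■□□□□
□□■v□□□
□□□■■□□
gen 18: □□□□□□□
□□□□□□□
□□□■■□□
□□■□□□□
□□■□>□□
□□□■■□□
gen 19: □□□□□□□
□□□□□□□
□□□■■□□
□□■□□□□
□□■□■□□
□□□■v□□
gen 20: □□□□□□□
□□□□□□□
□□□■■□□
□□■□□□□
□□■□■□□
□□□■□>□
gen 21: □□□□□v□
□□□□□□□
□□□■■□□
□□■□□□□
□□■□■□□
□□□■□■□
gen 22: □□□□<■□
□□□□□□□
□□□■■□□
□□■□□□□
□□■□■□□
□□□■□■□
gen 23: □□□□■■□
□□□□□□□
□□□■■□□
□□■□□□□
□□■□■□□
□□□■^■□
gen 24: □□□□■■□
□□□□□□□
□□□■■□□
□□■□□□□
□□■□■□□
□□□■■>□
gen 25: □□□□■■□
□□□□□□□
□□□■■□□
□□■□□□□
□□■□■^□
□□□■■□□
gen 26: □□□□■■□
□□□□□□□
□□□■■□□
□□■□□□□
□□■□■■>
□□□■■□□
gen 27: □□□□■■□
□□□□□□□
□□□■■□□
□□■□□□□
□□■□■■■
□□□■■□v
gen 28: □□□□■■□
□□□□□□□
□□□■■□□
□□■□□□□
□□■□■■■
□□□■■<■
gen 29: □□□□■■□
□□□□□□□
□□□■■□□
□□■□□□□
□□■□■^■
□□□■■■■
gen 30: □□□□■■□
□□□□□□□
□□□■■□□
□□■□□□□
□□■□<□■
□□□■■■■
gen 31: □□□□■■□
□□□□□□□
□□□■■□□
□□■□□□□
□□■□□□■
□□□■v■■
gen 32: □□□□■■□
□□□□□□□
□□□■■□□
□□■□□□□
□□■□□□■
□□□■□>■
gen 33: □□□□■■□
□□□□□□□
□□□■■□□
□□■□□□□
□□■□□^■
□□□■□□■
gen 34: □□□□■■□
□□□□□□□
□□□■■□□
□□■□□□□
□□■□□■>
□□□■□□■
gen 35: □□□□■■□
□□□□□□□
□□□■■□□
□□■□□□^
□□■□□■□
□□□■□□■
gen 36: □□□□■■□
□□□□□□□
□□□■■□□
>□■□□□■
□□■□□■□
□□□■□□■
gen 37: □□□□■■□
□□□□□□□
□□□■■□□
■□■□□□■
v□■□□■□
□□□■□□■
gen 38: □□□□■■□
□□□□□□□
□□□■■□□
■□■□□□■
■□■□□■<
□□□■□□■
gen 39: □□□□■■□
□□□□□□□
□□□■■□□
■□■□□□^
■□■□□■■
□□□■□□■
gen 40: □□□□■■□
□□□□□□□
□□□■■□□
■□■□□<□
■□■□□■■
□□□■□□■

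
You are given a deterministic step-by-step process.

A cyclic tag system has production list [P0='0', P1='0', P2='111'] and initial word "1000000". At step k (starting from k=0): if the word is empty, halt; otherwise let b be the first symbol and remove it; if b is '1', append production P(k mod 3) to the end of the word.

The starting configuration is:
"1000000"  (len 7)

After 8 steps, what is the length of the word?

k=0  "1000000"  (len 7)
k=1  "0000000"  (len 7)
k=2  "000000"  (len 6)
k=3  "00000"  (len 5)
k=4  "0000"  (len 4)
k=5  "000"  (len 3)
k=6  "00"  (len 2)
k=7  "0"  (len 1)
k=8  (halted — word empty)

0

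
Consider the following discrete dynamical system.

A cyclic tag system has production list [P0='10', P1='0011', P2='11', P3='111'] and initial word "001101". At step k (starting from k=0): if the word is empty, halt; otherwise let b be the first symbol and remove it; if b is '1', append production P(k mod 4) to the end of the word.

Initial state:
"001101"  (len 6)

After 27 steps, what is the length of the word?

[0] "001101"  (len 6)
[1] "01101"  (len 5)
[2] "1101"  (len 4)
[3] "10111"  (len 5)
[4] "0111111"  (len 7)
[5] "111111"  (len 6)
[6] "111110011"  (len 9)
[7] "1111001111"  (len 10)
[8] "111001111111"  (len 12)
[9] "1100111111110"  (len 13)
[10] "1001111111100011"  (len 16)
[11] "00111111110001111"  (len 17)
[12] "0111111110001111"  (len 16)
[13] "111111110001111"  (len 15)
[14] "111111100011110011"  (len 18)
[15] "1111110001111001111"  (len 19)
[16] "111110001111001111111"  (len 21)
[17] "1111000111100111111110"  (len 22)
[18] "1110001111001111111100011"  (len 25)
[19] "11000111100111111110001111"  (len 26)
[20] "1000111100111111110001111111"  (len 28)
[21] "00011110011111111000111111110"  (len 29)
[22] "0011110011111111000111111110"  (len 28)
[23] "011110011111111000111111110"  (len 27)
[24] "11110011111111000111111110"  (len 26)
[25] "111001111111100011111111010"  (len 27)
[26] "110011111111000111111110100011"  (len 30)
[27] "1001111111100011111111010001111"  (len 31)

31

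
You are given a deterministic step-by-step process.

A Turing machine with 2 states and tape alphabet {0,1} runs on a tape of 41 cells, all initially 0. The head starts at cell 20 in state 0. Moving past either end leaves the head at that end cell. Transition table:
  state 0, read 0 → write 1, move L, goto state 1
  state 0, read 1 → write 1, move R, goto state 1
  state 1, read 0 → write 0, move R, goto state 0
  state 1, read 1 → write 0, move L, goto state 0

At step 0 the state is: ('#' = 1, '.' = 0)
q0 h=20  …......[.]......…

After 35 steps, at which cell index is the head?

[0] q0 h=20  …......[.]......…
[1] q1 h=19  …......[.]#.....…
[2] q0 h=20  …......[#]......…
[3] q1 h=21  ….....#[.]......…
[4] q0 h=22  …....#.[.]......…
[5] q1 h=21  ….....#[.]#.....…
[6] q0 h=22  …....#.[#]......…
[7] q1 h=23  …...#.#[.]......…
[8] q0 h=24  …..#.#.[.]......…
[9] q1 h=23  …...#.#[.]#.....…
[10] q0 h=24  …..#.#.[#]......…
[11] q1 h=25  ….#.#.#[.]......…
[12] q0 h=26  …#.#.#.[.]......…
[13] q1 h=25  ….#.#.#[.]#.....…
[14] q0 h=26  …#.#.#.[#]......…
[15] q1 h=27  ….#.#.#[.]......…
[16] q0 h=28  …#.#.#.[.]......…
[17] q1 h=27  ….#.#.#[.]#.....…
[18] q0 h=28  …#.#.#.[#]......…
[19] q1 h=29  ….#.#.#[.]......…
[20] q0 h=30  …#.#.#.[.]......…
[21] q1 h=29  ….#.#.#[.]#.....…
[22] q0 h=30  …#.#.#.[#]......…
[23] q1 h=31  ….#.#.#[.]......…
[24] q0 h=32  …#.#.#.[.]......…
[25] q1 h=31  ….#.#.#[.]#.....…
[26] q0 h=32  …#.#.#.[#]......…
[27] q1 h=33  ….#.#.#[.]......…
[28] q0 h=34  …#.#.#.[.]......|
[29] q1 h=33  ….#.#.#[.]#.....…
[30] q0 h=34  …#.#.#.[#]......|
[31] q1 h=35  ….#.#.#[.].....|
[32] q0 h=36  …#.#.#.[.]....|
[33] q1 h=35  ….#.#.#[.]#....|
[34] q0 h=36  …#.#.#.[#]....|
[35] q1 h=37  ….#.#.#[.]...|

37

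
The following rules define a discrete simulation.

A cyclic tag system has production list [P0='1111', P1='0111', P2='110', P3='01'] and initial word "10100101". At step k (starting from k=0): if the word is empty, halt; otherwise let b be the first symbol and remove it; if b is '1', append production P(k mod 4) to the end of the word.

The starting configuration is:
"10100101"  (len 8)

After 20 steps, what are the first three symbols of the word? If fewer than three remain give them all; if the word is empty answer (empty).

111

k=0  "10100101"  (len 8)
k=1  "01001011111"  (len 11)
k=2  "1001011111"  (len 10)
k=3  "001011111110"  (len 12)
k=4  "01011111110"  (len 11)
k=5  "1011111110"  (len 10)
k=6  "0111111100111"  (len 13)
k=7  "111111100111"  (len 12)
k=8  "1111110011101"  (len 13)
k=9  "1111100111011111"  (len 16)
k=10  "1111001110111110111"  (len 19)
k=11  "111001110111110111110"  (len 21)
k=12  "1100111011111011111001"  (len 22)
k=13  "1001110111110111110011111"  (len 25)
k=14  "0011101111101111100111110111"  (len 28)
k=15  "011101111101111100111110111"  (len 27)
k=16  "11101111101111100111110111"  (len 26)
k=17  "11011111011111001111101111111"  (len 29)
k=18  "10111110111110011111011111110111"  (len 32)
k=19  "0111110111110011111011111110111110"  (len 34)
k=20  "111110111110011111011111110111110"  (len 33)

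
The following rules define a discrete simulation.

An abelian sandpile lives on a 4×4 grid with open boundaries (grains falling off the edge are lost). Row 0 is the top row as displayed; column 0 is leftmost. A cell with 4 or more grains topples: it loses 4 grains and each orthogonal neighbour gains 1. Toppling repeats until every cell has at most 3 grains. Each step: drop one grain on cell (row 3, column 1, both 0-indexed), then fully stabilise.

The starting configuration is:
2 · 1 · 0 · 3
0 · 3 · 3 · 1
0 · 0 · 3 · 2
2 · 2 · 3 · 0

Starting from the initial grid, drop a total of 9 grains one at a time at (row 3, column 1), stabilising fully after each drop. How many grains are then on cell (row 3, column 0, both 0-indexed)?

1

k=0  2 · 1 · 0 · 3
0 · 3 · 3 · 1
0 · 0 · 3 · 2
2 · 2 · 3 · 0
k=1  2 · 1 · 0 · 3
0 · 3 · 3 · 1
0 · 0 · 3 · 2
2 · 3 · 3 · 0
k=2  2 · 2 · 1 · 3
1 · 0 · 1 · 2
0 · 3 · 1 · 3
3 · 1 · 1 · 1
k=3  2 · 2 · 1 · 3
1 · 0 · 1 · 2
0 · 3 · 1 · 3
3 · 2 · 1 · 1
k=4  2 · 2 · 1 · 3
1 · 0 · 1 · 2
0 · 3 · 1 · 3
3 · 3 · 1 · 1
k=5  2 · 2 · 1 · 3
1 · 1 · 1 · 2
2 · 0 · 2 · 3
0 · 2 · 2 · 1
k=6  2 · 2 · 1 · 3
1 · 1 · 1 · 2
2 · 0 · 2 · 3
0 · 3 · 2 · 1
k=7  2 · 2 · 1 · 3
1 · 1 · 1 · 2
2 · 1 · 2 · 3
1 · 0 · 3 · 1
k=8  2 · 2 · 1 · 3
1 · 1 · 1 · 2
2 · 1 · 2 · 3
1 · 1 · 3 · 1
k=9  2 · 2 · 1 · 3
1 · 1 · 1 · 2
2 · 1 · 2 · 3
1 · 2 · 3 · 1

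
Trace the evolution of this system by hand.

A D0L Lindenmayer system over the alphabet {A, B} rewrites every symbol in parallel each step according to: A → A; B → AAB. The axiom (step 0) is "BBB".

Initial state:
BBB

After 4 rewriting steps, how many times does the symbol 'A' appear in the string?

24

t=0: BBB
t=1: AABAABAAB
t=2: AAAABAAAABAAAAB
t=3: AAAAAABAAAAAABAAAAAAB
t=4: AAAAAAAABAAAAAAAABAAAAAAAAB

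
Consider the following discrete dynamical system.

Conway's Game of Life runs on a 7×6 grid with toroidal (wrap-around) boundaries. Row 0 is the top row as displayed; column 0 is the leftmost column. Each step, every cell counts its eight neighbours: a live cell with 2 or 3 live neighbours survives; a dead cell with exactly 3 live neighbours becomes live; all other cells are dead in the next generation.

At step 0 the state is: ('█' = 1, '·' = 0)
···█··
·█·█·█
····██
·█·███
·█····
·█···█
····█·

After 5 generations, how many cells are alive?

0) ···█··
·█·█·█
····██
·█·███
·█····
·█···█
····█·
1) ··██··
█·██·█
······
··██·█
·█···█
█·····
····█·
2) ·██··█
·████·
██···█
█·█·█·
·██·██
█····█
···█··
3) ██····
···██·
······
··█·█·
··█·█·
████·█
·██·██
4) ██····
······
····█·
······
█···█·
······
····█·
5) ······
······
······
·····█
······
·····█
······

2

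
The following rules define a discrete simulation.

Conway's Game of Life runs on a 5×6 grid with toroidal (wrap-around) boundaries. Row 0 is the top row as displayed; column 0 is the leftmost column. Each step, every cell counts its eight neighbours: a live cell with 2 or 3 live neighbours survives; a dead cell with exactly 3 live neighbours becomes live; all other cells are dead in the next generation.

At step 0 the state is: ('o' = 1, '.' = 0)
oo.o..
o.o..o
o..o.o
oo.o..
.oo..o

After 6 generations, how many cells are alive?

10

k=0  oo.o..
o.o..o
o..o.o
oo.o..
.oo..o
k=1  ...oo.
..oo..
...o..
...o..
...ooo
k=2  .....o
..o...
...oo.
..oo..
..o..o
k=3  ......
...oo.
....o.
..o...
..ooo.
k=4  ..o...
...oo.
....o.
..o.o.
..oo..
k=5  ..o.o.
...oo.
....oo
..o.o.
.oo...
k=6  .oo.o.
......
.....o
.oo.oo
.oo...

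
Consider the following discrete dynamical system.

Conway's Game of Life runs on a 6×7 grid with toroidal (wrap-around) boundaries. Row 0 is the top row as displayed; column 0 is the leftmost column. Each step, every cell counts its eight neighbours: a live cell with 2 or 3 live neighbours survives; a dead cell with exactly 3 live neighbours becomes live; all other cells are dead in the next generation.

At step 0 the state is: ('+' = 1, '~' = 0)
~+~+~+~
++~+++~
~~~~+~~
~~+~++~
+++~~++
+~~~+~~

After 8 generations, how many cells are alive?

10

step 0: ~+~+~+~
++~+++~
~~~~+~~
~~+~++~
+++~~++
+~~~+~~
step 1: ~+~+~+~
++~+~++
~++~~~+
+~+~+~~
+~+~~~~
~~~++~~
step 2: ~+~+~+~
~~~+~+~
~~~~+~~
+~+~~~+
~~+~+~~
~+~++~~
step 3: ~~~+~+~
~~++~+~
~~~++++
~+~~~+~
+~+~++~
~+~~~+~
step 4: ~~~+~++
~~+~~~~
~~~+~~+
+++~~~~
+~+~++~
~+++~+~
step 5: ~+~+~++
~~+++++
+~~+~~~
+~+~++~
+~~~++~
++~~~~~
step 6: ~+~+~~~
~+~~~~~
+~~~~~~
+~~~~+~
+~~+++~
~++~~~~
step 7: ++~~~~~
+++~~~~
++~~~~+
++~~~+~
+~++++~
++~~~~~
step 8: ~~~~~~+
~~+~~~~
~~~~~~~
~~~+~+~
~~++++~
~~~++~~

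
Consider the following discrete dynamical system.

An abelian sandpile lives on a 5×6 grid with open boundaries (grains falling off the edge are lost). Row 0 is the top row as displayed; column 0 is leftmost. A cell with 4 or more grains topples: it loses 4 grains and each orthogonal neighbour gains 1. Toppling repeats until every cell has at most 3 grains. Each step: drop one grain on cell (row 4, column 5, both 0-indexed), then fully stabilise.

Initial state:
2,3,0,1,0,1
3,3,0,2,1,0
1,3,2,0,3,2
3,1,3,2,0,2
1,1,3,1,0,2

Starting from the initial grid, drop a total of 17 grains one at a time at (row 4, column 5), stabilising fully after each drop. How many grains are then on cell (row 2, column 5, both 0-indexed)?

gen 0: 2,3,0,1,0,1
3,3,0,2,1,0
1,3,2,0,3,2
3,1,3,2,0,2
1,1,3,1,0,2
gen 1: 2,3,0,1,0,1
3,3,0,2,1,0
1,3,2,0,3,2
3,1,3,2,0,2
1,1,3,1,0,3
gen 2: 2,3,0,1,0,1
3,3,0,2,1,0
1,3,2,0,3,2
3,1,3,2,0,3
1,1,3,1,1,0
gen 3: 2,3,0,1,0,1
3,3,0,2,1,0
1,3,2,0,3,2
3,1,3,2,0,3
1,1,3,1,1,1
gen 4: 2,3,0,1,0,1
3,3,0,2,1,0
1,3,2,0,3,2
3,1,3,2,0,3
1,1,3,1,1,2
gen 5: 2,3,0,1,0,1
3,3,0,2,1,0
1,3,2,0,3,2
3,1,3,2,0,3
1,1,3,1,1,3
gen 6: 2,3,0,1,0,1
3,3,0,2,1,0
1,3,2,0,3,3
3,1,3,2,1,0
1,1,3,1,2,1
gen 7: 2,3,0,1,0,1
3,3,0,2,1,0
1,3,2,0,3,3
3,1,3,2,1,0
1,1,3,1,2,2
gen 8: 2,3,0,1,0,1
3,3,0,2,1,0
1,3,2,0,3,3
3,1,3,2,1,0
1,1,3,1,2,3
gen 9: 2,3,0,1,0,1
3,3,0,2,1,0
1,3,2,0,3,3
3,1,3,2,1,1
1,1,3,1,3,0
gen 10: 2,3,0,1,0,1
3,3,0,2,1,0
1,3,2,0,3,3
3,1,3,2,1,1
1,1,3,1,3,1
gen 11: 2,3,0,1,0,1
3,3,0,2,1,0
1,3,2,0,3,3
3,1,3,2,1,1
1,1,3,1,3,2
gen 12: 2,3,0,1,0,1
3,3,0,2,1,0
1,3,2,0,3,3
3,1,3,2,1,1
1,1,3,1,3,3
gen 13: 2,3,0,1,0,1
3,3,0,2,1,0
1,3,2,0,3,3
3,1,3,2,2,2
1,1,3,2,0,1
gen 14: 2,3,0,1,0,1
3,3,0,2,1,0
1,3,2,0,3,3
3,1,3,2,2,2
1,1,3,2,0,2
gen 15: 2,3,0,1,0,1
3,3,0,2,1,0
1,3,2,0,3,3
3,1,3,2,2,2
1,1,3,2,0,3
gen 16: 2,3,0,1,0,1
3,3,0,2,1,0
1,3,2,0,3,3
3,1,3,2,2,3
1,1,3,2,1,0
gen 17: 2,3,0,1,0,1
3,3,0,2,1,0
1,3,2,0,3,3
3,1,3,2,2,3
1,1,3,2,1,1

3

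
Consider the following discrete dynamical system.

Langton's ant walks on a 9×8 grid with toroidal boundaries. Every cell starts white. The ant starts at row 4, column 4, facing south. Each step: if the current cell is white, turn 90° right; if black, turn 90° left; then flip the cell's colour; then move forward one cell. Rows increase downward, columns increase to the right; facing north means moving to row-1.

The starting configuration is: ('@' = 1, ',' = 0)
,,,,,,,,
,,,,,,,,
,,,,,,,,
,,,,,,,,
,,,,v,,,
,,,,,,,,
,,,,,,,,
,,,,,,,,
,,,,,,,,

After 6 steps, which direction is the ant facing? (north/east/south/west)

k=0  ,,,,,,,,
,,,,,,,,
,,,,,,,,
,,,,,,,,
,,,,v,,,
,,,,,,,,
,,,,,,,,
,,,,,,,,
,,,,,,,,
k=1  ,,,,,,,,
,,,,,,,,
,,,,,,,,
,,,,,,,,
,,,<@,,,
,,,,,,,,
,,,,,,,,
,,,,,,,,
,,,,,,,,
k=2  ,,,,,,,,
,,,,,,,,
,,,,,,,,
,,,^,,,,
,,,@@,,,
,,,,,,,,
,,,,,,,,
,,,,,,,,
,,,,,,,,
k=3  ,,,,,,,,
,,,,,,,,
,,,,,,,,
,,,@>,,,
,,,@@,,,
,,,,,,,,
,,,,,,,,
,,,,,,,,
,,,,,,,,
k=4  ,,,,,,,,
,,,,,,,,
,,,,,,,,
,,,@@,,,
,,,@v,,,
,,,,,,,,
,,,,,,,,
,,,,,,,,
,,,,,,,,
k=5  ,,,,,,,,
,,,,,,,,
,,,,,,,,
,,,@@,,,
,,,@,>,,
,,,,,,,,
,,,,,,,,
,,,,,,,,
,,,,,,,,
k=6  ,,,,,,,,
,,,,,,,,
,,,,,,,,
,,,@@,,,
,,,@,@,,
,,,,,v,,
,,,,,,,,
,,,,,,,,
,,,,,,,,

south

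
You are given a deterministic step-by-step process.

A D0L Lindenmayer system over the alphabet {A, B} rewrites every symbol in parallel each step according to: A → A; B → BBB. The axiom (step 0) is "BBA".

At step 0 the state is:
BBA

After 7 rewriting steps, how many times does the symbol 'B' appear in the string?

4374

k=0  BBA
k=1  BBBBBBA
k=2  BBBBBBBBBBBBBBBBBBA
k=3  BBBBBBBBBBBBBBBBBBBBBBBBBBBBBBBBBBBBBBBBBBBBBBBBBBBBBBA
k=4  BBBBBBBBBBBBBBBBBBBBBBBBBBBBBBBBBBBBBBBBBBBBBBBBBBBBBBBBBB…BBBBBBBBBBBBBBBBBBBBBBBBBBBBBBBBBBBBBBBBBBBBBBBBBBBBBBBBBA  (len 163)
k=5  BBBBBBBBBBBBBBBBBBBBBBBBBBBBBBBBBBBBBBBBBBBBBBBBBBBBBBBBBB…BBBBBBBBBBBBBBBBBBBBBBBBBBBBBBBBBBBBBBBBBBBBBBBBBBBBBBBBBA  (len 487)
k=6  BBBBBBBBBBBBBBBBBBBBBBBBBBBBBBBBBBBBBBBBBBBBBBBBBBBBBBBBBB…BBBBBBBBBBBBBBBBBBBBBBBBBBBBBBBBBBBBBBBBBBBBBBBBBBBBBBBBBA  (len 1459)
k=7  BBBBBBBBBBBBBBBBBBBBBBBBBBBBBBBBBBBBBBBBBBBBBBBBBBBBBBBBBB…BBBBBBBBBBBBBBBBBBBBBBBBBBBBBBBBBBBBBBBBBBBBBBBBBBBBBBBBBA  (len 4375)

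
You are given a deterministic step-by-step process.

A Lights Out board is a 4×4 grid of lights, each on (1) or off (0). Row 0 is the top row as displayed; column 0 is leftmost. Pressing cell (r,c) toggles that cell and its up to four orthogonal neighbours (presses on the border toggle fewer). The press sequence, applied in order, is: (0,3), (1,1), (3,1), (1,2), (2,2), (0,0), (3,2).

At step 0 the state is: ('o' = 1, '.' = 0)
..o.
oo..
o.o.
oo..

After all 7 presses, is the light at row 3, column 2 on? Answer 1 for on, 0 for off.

gen 0: ..o.
oo..
o.o.
oo..
gen 1: ...o
oo.o
o.o.
oo..
gen 2: .o.o
..oo
ooo.
oo..
gen 3: .o.o
..oo
o.o.
..o.
gen 4: .ooo
.o..
o...
..o.
gen 5: .ooo
.oo.
oooo
....
gen 6: o.oo
ooo.
oooo
....
gen 7: o.oo
ooo.
oo.o
.ooo

1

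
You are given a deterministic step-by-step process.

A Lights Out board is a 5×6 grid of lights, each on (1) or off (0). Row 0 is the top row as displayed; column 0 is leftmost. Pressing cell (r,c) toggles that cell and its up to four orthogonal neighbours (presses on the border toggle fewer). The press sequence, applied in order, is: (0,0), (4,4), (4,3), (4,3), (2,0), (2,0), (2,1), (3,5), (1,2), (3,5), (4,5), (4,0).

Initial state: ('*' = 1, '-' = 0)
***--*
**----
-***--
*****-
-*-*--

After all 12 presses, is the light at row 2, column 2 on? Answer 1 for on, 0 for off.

t=0: ***--*
**----
-***--
*****-
-*-*--
t=1: --*--*
-*----
-***--
*****-
-*-*--
t=2: --*--*
-*----
-***--
****--
-*--**
t=3: --*--*
-*----
-***--
***---
-***-*
t=4: --*--*
-*----
-***--
****--
-*--**
t=5: --*--*
**----
*-**--
-***--
-*--**
t=6: --*--*
-*----
-***--
****--
-*--**
t=7: --*--*
------
*--*--
*-**--
-*--**
t=8: --*--*
------
*--*-*
*-****
-*--*-
t=9: -----*
-***--
*-**-*
*-****
-*--*-
t=10: -----*
-***--
*-**--
*-**--
-*--**
t=11: -----*
-***--
*-**--
*-**-*
-*----
t=12: -----*
-***--
*-**--
--**-*
*-----

1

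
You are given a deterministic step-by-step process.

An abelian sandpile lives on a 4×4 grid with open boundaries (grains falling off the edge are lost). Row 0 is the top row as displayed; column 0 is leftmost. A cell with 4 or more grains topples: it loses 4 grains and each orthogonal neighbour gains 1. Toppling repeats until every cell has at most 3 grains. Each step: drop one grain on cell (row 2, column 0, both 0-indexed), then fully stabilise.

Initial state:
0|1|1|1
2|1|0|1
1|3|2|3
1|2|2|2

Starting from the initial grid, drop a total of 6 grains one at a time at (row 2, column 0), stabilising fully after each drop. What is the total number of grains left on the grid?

26

gen 0: 0|1|1|1
2|1|0|1
1|3|2|3
1|2|2|2
gen 1: 0|1|1|1
2|1|0|1
2|3|2|3
1|2|2|2
gen 2: 0|1|1|1
2|1|0|1
3|3|2|3
1|2|2|2
gen 3: 0|1|1|1
3|2|0|1
1|0|3|3
2|3|2|2
gen 4: 0|1|1|1
3|2|0|1
2|0|3|3
2|3|2|2
gen 5: 0|1|1|1
3|2|0|1
3|0|3|3
2|3|2|2
gen 6: 1|1|1|1
0|3|0|1
1|1|3|3
3|3|2|2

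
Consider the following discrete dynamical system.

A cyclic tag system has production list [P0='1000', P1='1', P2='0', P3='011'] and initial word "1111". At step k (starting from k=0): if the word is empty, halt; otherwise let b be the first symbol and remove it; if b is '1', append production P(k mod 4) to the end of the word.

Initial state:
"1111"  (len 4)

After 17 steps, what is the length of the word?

12

t=0: "1111"  (len 4)
t=1: "1111000"  (len 7)
t=2: "1110001"  (len 7)
t=3: "1100010"  (len 7)
t=4: "100010011"  (len 9)
t=5: "000100111000"  (len 12)
t=6: "00100111000"  (len 11)
t=7: "0100111000"  (len 10)
t=8: "100111000"  (len 9)
t=9: "001110001000"  (len 12)
t=10: "01110001000"  (len 11)
t=11: "1110001000"  (len 10)
t=12: "110001000011"  (len 12)
t=13: "100010000111000"  (len 15)
t=14: "000100001110001"  (len 15)
t=15: "00100001110001"  (len 14)
t=16: "0100001110001"  (len 13)
t=17: "100001110001"  (len 12)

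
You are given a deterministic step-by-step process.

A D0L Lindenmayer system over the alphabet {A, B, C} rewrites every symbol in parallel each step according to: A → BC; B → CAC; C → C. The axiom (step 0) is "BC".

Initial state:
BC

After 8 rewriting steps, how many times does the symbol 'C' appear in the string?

13

step 0: BC
step 1: CACC
step 2: CBCCC
step 3: CCACCCC
step 4: CCBCCCCC
step 5: CCCACCCCCC
step 6: CCCBCCCCCCC
step 7: CCCCACCCCCCCC
step 8: CCCCBCCCCCCCCC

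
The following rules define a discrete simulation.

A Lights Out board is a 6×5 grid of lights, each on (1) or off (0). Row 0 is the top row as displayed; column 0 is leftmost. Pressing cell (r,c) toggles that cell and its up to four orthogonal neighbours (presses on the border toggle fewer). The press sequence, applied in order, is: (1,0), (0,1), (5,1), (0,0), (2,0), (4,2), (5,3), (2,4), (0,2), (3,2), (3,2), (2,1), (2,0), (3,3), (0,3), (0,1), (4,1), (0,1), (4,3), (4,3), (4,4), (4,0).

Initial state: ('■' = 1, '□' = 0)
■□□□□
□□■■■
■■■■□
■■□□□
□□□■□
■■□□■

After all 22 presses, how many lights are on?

17

step 0: ■□□□□
□□■■■
■■■■□
■■□□□
□□□■□
■■□□■
step 1: □□□□□
■■■■■
□■■■□
■■□□□
□□□■□
■■□□■
step 2: ■■■□□
■□■■■
□■■■□
■■□□□
□□□■□
■■□□■
step 3: ■■■□□
■□■■■
□■■■□
■■□□□
□■□■□
□□■□■
step 4: □□■□□
□□■■■
□■■■□
■■□□□
□■□■□
□□■□■
step 5: □□■□□
■□■■■
■□■■□
□■□□□
□■□■□
□□■□■
step 6: □□■□□
■□■■■
■□■■□
□■■□□
□□■□□
□□□□■
step 7: □□■□□
■□■■■
■□■■□
□■■□□
□□■■□
□□■■□
step 8: □□■□□
■□■■□
■□■□■
□■■□■
□□■■□
□□■■□
step 9: □■□■□
■□□■□
■□■□■
□■■□■
□□■■□
□□■■□
step 10: □■□■□
■□□■□
■□□□■
□□□■■
□□□■□
□□■■□
step 11: □■□■□
■□□■□
■□■□■
□■■□■
□□■■□
□□■■□
step 12: □■□■□
■■□■□
□■□□■
□□■□■
□□■■□
□□■■□
step 13: □■□■□
□■□■□
■□□□■
■□■□■
□□■■□
□□■■□
step 14: □■□■□
□■□■□
■□□■■
■□□■□
□□■□□
□□■■□
step 15: □■■□■
□■□□□
■□□■■
■□□■□
□□■□□
□□■■□
step 16: ■□□□■
□□□□□
■□□■■
■□□■□
□□■□□
□□■■□
step 17: ■□□□■
□□□□□
■□□■■
■■□■□
■■□□□
□■■■□
step 18: □■■□■
□■□□□
■□□■■
■■□■□
■■□□□
□■■■□
step 19: □■■□■
□■□□□
■□□■■
■■□□□
■■■■■
□■■□□
step 20: □■■□■
□■□□□
■□□■■
■■□■□
■■□□□
□■■■□
step 21: □■■□■
□■□□□
■□□■■
■■□■■
■■□■■
□■■■■
step 22: □■■□■
□■□□□
■□□■■
□■□■■
□□□■■
■■■■■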